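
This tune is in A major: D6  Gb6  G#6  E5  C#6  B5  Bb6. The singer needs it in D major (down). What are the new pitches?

A major to D major down is a perfect fifth, so every note moves down by that interval.
D6 to G5
Gb6 to Cb6
G#6 to C#6
E5 to A4
C#6 to F#5
B5 to E5
Bb6 to Eb6

G5 Cb6 C#6 A4 F#5 E5 Eb6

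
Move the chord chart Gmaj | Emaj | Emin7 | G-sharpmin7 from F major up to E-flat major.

F major up to E-flat major is a minor seventh; each chord root moves by that interval while the quality stays the same.
Gmaj: root G up a minor seventh → F, giving Fmaj.
Emaj: root E up a minor seventh → D, giving Dmaj.
Emin7: root E up a minor seventh → D, giving Dmin7.
G-sharpmin7: root G-sharp up a minor seventh → F#, giving F#min7.

Fmaj Dmaj Dmin7 F#min7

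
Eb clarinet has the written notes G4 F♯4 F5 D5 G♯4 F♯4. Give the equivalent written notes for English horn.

F5 E5 Eb6 C6 F#5 E5

First find concert pitch: the Eb clarinet sounds a minor third above written, so G4 F♯4 F5 D5 G♯4 F♯4 sounds Bb4 A4 Ab5 F5 B4 A4.
Then write for English horn: it sounds a perfect fifth below written, so the part must be a perfect fifth above concert.
Bb4 → F5
A4 → E5
Ab5 → Eb6
F5 → C6
B4 → F#5
A4 → E5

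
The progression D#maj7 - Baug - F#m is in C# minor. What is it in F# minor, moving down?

G#maj7 Eaug Bm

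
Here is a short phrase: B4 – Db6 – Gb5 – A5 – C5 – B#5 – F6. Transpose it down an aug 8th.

B4: an octave down reaches B, and 13 semitones makes it Bb3.
An augmented octave down from Db6 gives Dbb5.
An augmented octave down from Gb5 gives Gbb4.
A5 down an augmented octave is Ab4.
An augmented octave down from C5 gives Cb4.
An augmented octave down from B#5 gives B4.
F6 down an augmented octave is Fb5.

Bb3 Dbb5 Gbb4 Ab4 Cb4 B4 Fb5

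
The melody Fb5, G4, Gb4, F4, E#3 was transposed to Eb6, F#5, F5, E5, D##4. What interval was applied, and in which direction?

From Fb5 to Eb6 is 7 letter names — a seventh of some quality.
Fb5 to Eb6 is 11 semitones, which makes it a major seventh; the second version is higher, so the direction is up.
Checking another pair — E#3 → D##4 — gives the same interval.

up a major seventh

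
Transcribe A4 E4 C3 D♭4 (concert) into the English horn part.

E5 B4 G3 Ab4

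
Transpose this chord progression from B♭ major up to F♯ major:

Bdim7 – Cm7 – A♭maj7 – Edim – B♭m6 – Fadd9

B♭ major up to F♯ major is an augmented fifth; each chord root moves by that interval while the quality stays the same.
Bdim7: root B up an augmented fifth → F##, giving F##dim7.
Cm7: root C up an augmented fifth → G#, giving G#m7.
A♭maj7: root A♭ up an augmented fifth → E, giving Emaj7.
Edim: root E up an augmented fifth → B#, giving B#dim.
B♭m6: root B♭ up an augmented fifth → F#, giving F#m6.
Fadd9: root F up an augmented fifth → C#, giving C#add9.

F##dim7 G#m7 Emaj7 B#dim F#m6 C#add9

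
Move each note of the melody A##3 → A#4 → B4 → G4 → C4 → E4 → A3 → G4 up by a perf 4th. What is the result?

D##4 D#5 E5 C5 F4 A4 D4 C5

A##3 becomes D##4
A#4 becomes D#5
B4 becomes E5
G4 becomes C5
C4 becomes F4
E4 becomes A4
A3 becomes D4
G4 becomes C5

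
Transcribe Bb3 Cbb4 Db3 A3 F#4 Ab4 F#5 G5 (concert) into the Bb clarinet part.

C4 Dbb4 Eb3 B3 G#4 Bb4 G#5 A5

Written C4 sounds as Bb3 on the Bb clarinet, so concert pitches are written a major second up.
Bb3 to C4
Cbb4 to Dbb4
Db3 to Eb3
A3 to B3
F#4 to G#4
Ab4 to Bb4
F#5 to G#5
G5 to A5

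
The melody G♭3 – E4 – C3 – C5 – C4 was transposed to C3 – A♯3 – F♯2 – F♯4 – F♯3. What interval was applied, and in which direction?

down a diminished fifth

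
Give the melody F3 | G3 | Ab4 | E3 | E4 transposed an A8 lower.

Fb2 Gb2 Abb3 Eb2 Eb3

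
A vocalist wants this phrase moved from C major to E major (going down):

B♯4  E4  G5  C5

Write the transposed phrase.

C major to E major down is a minor sixth, so every note moves down by that interval.
B#4 gives D##4
E4 gives G#3
G5 gives B4
C5 gives E4

D##4 G#3 B4 E4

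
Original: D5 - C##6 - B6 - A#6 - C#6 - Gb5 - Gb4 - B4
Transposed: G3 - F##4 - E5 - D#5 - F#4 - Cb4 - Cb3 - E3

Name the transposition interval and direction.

Take the first pair: D5 → G3. D to G spans 12 letter names, so the interval is some kind of twelfth.
G3 to D5 is 19 semitones, which makes it a perfect twelfth; the second version is lower, so the direction is down.
Checking another pair — B4 → E3 — gives the same interval.

down a perfect twelfth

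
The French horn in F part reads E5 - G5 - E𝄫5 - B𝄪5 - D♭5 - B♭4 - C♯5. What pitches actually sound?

Written C4 on the French horn in F sounds as F3, a perfect fifth lower; apply that shift to every note.
E5 -> A4
G5 -> C5
Ebb5 -> Abb4
B##5 -> E##5
Db5 -> Gb4
Bb4 -> Eb4
C#5 -> F#4

A4 C5 Abb4 E##5 Gb4 Eb4 F#4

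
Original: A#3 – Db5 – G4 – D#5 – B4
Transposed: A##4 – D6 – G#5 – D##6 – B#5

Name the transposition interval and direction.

up an augmented octave

Take the first pair: A#3 → A##4. A to A spans 8 letter names, so the interval is some kind of octave.
A#3 to A##4 is 13 semitones, which makes it an augmented octave; the second version is higher, so the direction is up.
Checking another pair — B4 → B#5 — gives the same interval.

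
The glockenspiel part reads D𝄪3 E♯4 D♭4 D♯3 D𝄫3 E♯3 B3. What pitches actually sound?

D##5 E#6 Db6 D#5 Dbb5 E#5 B5

The glockenspiel sounds a perfect fifteenth above written, so transpose each written note up a perfect fifteenth.
D##3 becomes D##5
E#4 becomes E#6
Db4 becomes Db6
D#3 becomes D#5
Dbb3 becomes Dbb5
E#3 becomes E#5
B3 becomes B5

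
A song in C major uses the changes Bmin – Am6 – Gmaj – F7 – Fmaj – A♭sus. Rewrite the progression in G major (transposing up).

F#min Em6 Dmaj C7 Cmaj Ebsus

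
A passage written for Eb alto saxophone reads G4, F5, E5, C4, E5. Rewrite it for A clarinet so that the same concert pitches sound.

First find concert pitch: the Eb alto saxophone sounds a major sixth below written, so G4 F5 E5 C4 E5 sounds Bb3 Ab4 G4 Eb3 G4.
Then write for A clarinet: it sounds a minor third below written, so the part must be a minor third above concert.
Bb3 → Db4
Ab4 → Cb5
G4 → Bb4
Eb3 → Gb3
G4 → Bb4

Db4 Cb5 Bb4 Gb3 Bb4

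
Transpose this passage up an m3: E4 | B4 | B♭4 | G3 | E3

E4 to G4
B4 to D5
Bb4 to Db5
G3 to Bb3
E3 to G3

G4 D5 Db5 Bb3 G3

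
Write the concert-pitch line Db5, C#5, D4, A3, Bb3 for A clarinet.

Written C4 sounds as A3 on the A clarinet, so concert pitches are written a minor third up.
Db5 → Fb5
C#5 → E5
D4 → F4
A3 → C4
Bb3 → Db4

Fb5 E5 F4 C4 Db4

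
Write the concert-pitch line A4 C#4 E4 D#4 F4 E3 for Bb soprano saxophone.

B4 D#4 F#4 E#4 G4 F#3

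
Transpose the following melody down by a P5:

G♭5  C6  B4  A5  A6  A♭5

Gb5 down a perfect fifth is Cb5.
C6: a fifth down reaches F, and 7 semitones makes it F5.
B4 down a perfect fifth is E4.
A perfect fifth down from A5 gives D5.
A6: a fifth down reaches D, and 7 semitones makes it D6.
Ab5 down a perfect fifth is Db5.

Cb5 F5 E4 D5 D6 Db5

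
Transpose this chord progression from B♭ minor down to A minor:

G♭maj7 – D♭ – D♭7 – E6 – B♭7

Fmaj7 C C7 D#6 A7

B♭ minor down to A minor is a minor second; each chord root moves by that interval while the quality stays the same.
G♭maj7: root G♭ down a minor second → F, giving Fmaj7.
D♭: root D♭ down a minor second → C, giving C.
D♭7: root D♭ down a minor second → C, giving C7.
E6: root E down a minor second → D#, giving D#6.
B♭7: root B♭ down a minor second → A, giving A7.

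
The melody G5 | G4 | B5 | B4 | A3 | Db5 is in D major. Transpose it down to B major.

E5 E4 G#5 G#4 F#3 Bb4

From D down to B is a minor third; apply that to each pitch.
G5 becomes E5
G4 becomes E4
B5 becomes G#5
B4 becomes G#4
A3 becomes F#3
Db5 becomes Bb4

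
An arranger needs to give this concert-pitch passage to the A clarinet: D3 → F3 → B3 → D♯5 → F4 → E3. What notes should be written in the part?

F3 Ab3 D4 F#5 Ab4 G3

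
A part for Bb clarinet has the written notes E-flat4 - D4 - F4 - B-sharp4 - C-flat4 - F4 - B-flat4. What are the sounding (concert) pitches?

Written C4 on the Bb clarinet sounds as Bb3, a major second lower; apply that shift to every note.
Eb4 to Db4
D4 to C4
F4 to Eb4
B#4 to A#4
Cb4 to Bbb3
F4 to Eb4
Bb4 to Ab4

Db4 C4 Eb4 A#4 Bbb3 Eb4 Ab4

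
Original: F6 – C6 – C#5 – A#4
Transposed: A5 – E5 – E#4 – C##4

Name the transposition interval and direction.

down a minor sixth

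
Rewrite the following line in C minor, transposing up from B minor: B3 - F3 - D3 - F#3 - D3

From B up to C is a minor second; apply that to each pitch.
B3 -> C4
F3 -> Gb3
D3 -> Eb3
F#3 -> G3
D3 -> Eb3

C4 Gb3 Eb3 G3 Eb3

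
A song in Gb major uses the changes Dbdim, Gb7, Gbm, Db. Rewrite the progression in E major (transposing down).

Bdim E7 Em B

Gb major down to E major is a diminished third; each chord root moves by that interval while the quality stays the same.
Dbdim: root Db down a diminished third → B, giving Bdim.
Gb7: root Gb down a diminished third → E, giving E7.
Gbm: root Gb down a diminished third → E, giving Em.
Db: root Db down a diminished third → B, giving B.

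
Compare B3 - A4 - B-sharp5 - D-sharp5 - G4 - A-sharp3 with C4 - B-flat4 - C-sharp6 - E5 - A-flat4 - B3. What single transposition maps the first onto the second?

up a minor second

Take the first pair: B3 → C4. B to C spans 2 letter names, so the interval is some kind of second.
B3 to C4 is 1 semitone, which makes it a minor second; the second version is higher, so the direction is up.
Checking another pair — A#3 → B3 — gives the same interval.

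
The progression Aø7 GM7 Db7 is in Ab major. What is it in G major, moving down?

Ab major down to G major is a minor second; each chord root moves by that interval while the quality stays the same.
Aø7: root A down a minor second → G#, giving G#ø7.
GM7: root G down a minor second → F#, giving F#M7.
Db7: root Db down a minor second → C, giving C7.

G#ø7 F#M7 C7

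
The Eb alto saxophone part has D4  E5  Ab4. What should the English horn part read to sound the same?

C4 D5 Gb4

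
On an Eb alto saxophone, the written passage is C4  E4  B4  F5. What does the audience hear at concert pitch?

Eb3 G3 D4 Ab4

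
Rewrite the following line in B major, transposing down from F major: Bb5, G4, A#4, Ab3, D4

E5 C#4 D##4 D3 G#3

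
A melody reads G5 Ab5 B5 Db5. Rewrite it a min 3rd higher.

A minor third up from G5 gives Bb5.
A minor third up from Ab5 gives Cb6.
B5: a third up reaches D, and 3 semitones makes it D6.
Db5 up a minor third is Fb5.

Bb5 Cb6 D6 Fb5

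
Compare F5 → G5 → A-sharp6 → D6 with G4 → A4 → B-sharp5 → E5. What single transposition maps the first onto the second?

Take the first pair: F5 → G4. F to G spans 7 letter names, so the interval is some kind of seventh.
G4 to F5 is 10 semitones, which makes it a minor seventh; the second version is lower, so the direction is down.
Checking another pair — D6 → E5 — gives the same interval.

down a minor seventh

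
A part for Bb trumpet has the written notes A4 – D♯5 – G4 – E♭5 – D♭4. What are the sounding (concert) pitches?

G4 C#5 F4 Db5 Cb4

The Bb trumpet sounds a major second below written, so transpose each written note down a major second.
A4 -> G4
D#5 -> C#5
G4 -> F4
Eb5 -> Db5
Db4 -> Cb4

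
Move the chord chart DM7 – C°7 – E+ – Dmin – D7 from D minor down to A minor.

AM7 G°7 B+ Amin A7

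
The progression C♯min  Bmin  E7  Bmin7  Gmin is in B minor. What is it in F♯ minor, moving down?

B minor down to F♯ minor is a perfect fourth; each chord root moves by that interval while the quality stays the same.
C♯min: root C♯ down a perfect fourth → G#, giving G#min.
Bmin: root B down a perfect fourth → F#, giving F#min.
E7: root E down a perfect fourth → B, giving B7.
Bmin7: root B down a perfect fourth → F#, giving F#min7.
Gmin: root G down a perfect fourth → D, giving Dmin.

G#min F#min B7 F#min7 Dmin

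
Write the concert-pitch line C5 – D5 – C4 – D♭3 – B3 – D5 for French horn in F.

G5 A5 G4 Ab3 F#4 A5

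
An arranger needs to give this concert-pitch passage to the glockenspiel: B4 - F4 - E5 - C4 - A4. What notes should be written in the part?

Written C4 sounds as C6 on the glockenspiel, so concert pitches are written a perfect fifteenth down.
B4 becomes B2
F4 becomes F2
E5 becomes E3
C4 becomes C2
A4 becomes A2

B2 F2 E3 C2 A2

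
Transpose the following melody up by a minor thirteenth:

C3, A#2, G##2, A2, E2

C3 to Ab4
A#2 to F#4
G##2 to E#4
A2 to F4
E2 to C4

Ab4 F#4 E#4 F4 C4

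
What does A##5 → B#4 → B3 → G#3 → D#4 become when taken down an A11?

E#4 F#3 F2 D2 A2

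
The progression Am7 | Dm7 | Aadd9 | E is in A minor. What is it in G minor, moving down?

A minor down to G minor is a major second; each chord root moves by that interval while the quality stays the same.
Am7: root A down a major second → G, giving Gm7.
Dm7: root D down a major second → C, giving Cm7.
Aadd9: root A down a major second → G, giving Gadd9.
E: root E down a major second → D, giving D.

Gm7 Cm7 Gadd9 D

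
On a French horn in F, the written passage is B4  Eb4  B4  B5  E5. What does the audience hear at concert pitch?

E4 Ab3 E4 E5 A4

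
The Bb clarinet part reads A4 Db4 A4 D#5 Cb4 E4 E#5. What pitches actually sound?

G4 Cb4 G4 C#5 Bbb3 D4 D#5

The Bb clarinet sounds a major second below written, so transpose each written note down a major second.
A4 to G4
Db4 to Cb4
A4 to G4
D#5 to C#5
Cb4 to Bbb3
E4 to D4
E#5 to D#5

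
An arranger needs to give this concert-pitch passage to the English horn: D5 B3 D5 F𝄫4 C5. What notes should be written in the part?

Written C4 sounds as F3 on the English horn, so concert pitches are written a perfect fifth up.
D5 gives A5
B3 gives F#4
D5 gives A5
Fbb4 gives Cbb5
C5 gives G5

A5 F#4 A5 Cbb5 G5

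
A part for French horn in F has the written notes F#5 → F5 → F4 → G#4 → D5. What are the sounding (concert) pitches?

The French horn in F sounds a perfect fifth below written, so transpose each written note down a perfect fifth.
F#5 -> B4
F5 -> Bb4
F4 -> Bb3
G#4 -> C#4
D5 -> G4

B4 Bb4 Bb3 C#4 G4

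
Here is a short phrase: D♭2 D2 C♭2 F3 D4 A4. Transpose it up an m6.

Bbb2 Bb2 Abb2 Db4 Bb4 F5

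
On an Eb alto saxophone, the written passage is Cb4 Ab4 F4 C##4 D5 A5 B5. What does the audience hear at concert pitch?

The Eb alto saxophone sounds a major sixth below written, so transpose each written note down a major sixth.
Cb4 to Ebb3
Ab4 to Cb4
F4 to Ab3
C##4 to E#3
D5 to F4
A5 to C5
B5 to D5

Ebb3 Cb4 Ab3 E#3 F4 C5 D5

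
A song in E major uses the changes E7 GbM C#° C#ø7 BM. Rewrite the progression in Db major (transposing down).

E major down to Db major is an augmented second; each chord root moves by that interval while the quality stays the same.
E7: root E down an augmented second → Db, giving Db7.
GbM: root Gb down an augmented second → Fbb, giving FbbM.
C#°: root C# down an augmented second → Bb, giving Bb°.
C#ø7: root C# down an augmented second → Bb, giving Bbø7.
BM: root B down an augmented second → Ab, giving AbM.

Db7 FbbM Bb° Bbø7 AbM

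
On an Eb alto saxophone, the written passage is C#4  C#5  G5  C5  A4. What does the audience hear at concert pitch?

E3 E4 Bb4 Eb4 C4

Written C4 on the Eb alto saxophone sounds as Eb3, a major sixth lower; apply that shift to every note.
C#4 becomes E3
C#5 becomes E4
G5 becomes Bb4
C5 becomes Eb4
A4 becomes C4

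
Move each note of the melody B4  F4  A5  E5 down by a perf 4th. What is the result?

F#4 C4 E5 B4

B4 to F#4
F4 to C4
A5 to E5
E5 to B4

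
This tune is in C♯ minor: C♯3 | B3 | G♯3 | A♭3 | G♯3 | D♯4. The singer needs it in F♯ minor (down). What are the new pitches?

F#2 E3 C#3 Db3 C#3 G#3

C♯ minor to F♯ minor down is a perfect fifth, so every note moves down by that interval.
C#3 -> F#2
B3 -> E3
G#3 -> C#3
Ab3 -> Db3
G#3 -> C#3
D#4 -> G#3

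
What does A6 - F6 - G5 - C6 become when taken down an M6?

A6 → C6
F6 → Ab5
G5 → Bb4
C6 → Eb5

C6 Ab5 Bb4 Eb5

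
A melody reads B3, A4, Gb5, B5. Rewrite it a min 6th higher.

B3 to G4
A4 to F5
Gb5 to Ebb6
B5 to G6

G4 F5 Ebb6 G6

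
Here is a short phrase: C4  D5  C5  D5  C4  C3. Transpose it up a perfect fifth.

G4 A5 G5 A5 G4 G3

A perfect fifth up from C4 gives G4.
A perfect fifth up from D5 gives A5.
C5 up a perfect fifth is G5.
D5: a fifth up reaches A, and 7 semitones makes it A5.
C4: a fifth up reaches G, and 7 semitones makes it G4.
A perfect fifth up from C3 gives G3.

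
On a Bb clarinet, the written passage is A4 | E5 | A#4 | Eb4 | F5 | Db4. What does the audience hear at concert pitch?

G4 D5 G#4 Db4 Eb5 Cb4

The Bb clarinet sounds a major second below written, so transpose each written note down a major second.
A4 → G4
E5 → D5
A#4 → G#4
Eb4 → Db4
F5 → Eb5
Db4 → Cb4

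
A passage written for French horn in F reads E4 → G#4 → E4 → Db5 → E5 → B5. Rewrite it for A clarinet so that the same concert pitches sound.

First find concert pitch: the French horn in F sounds a perfect fifth below written, so E4 G#4 E4 Db5 E5 B5 sounds A3 C#4 A3 Gb4 A4 E5.
Then write for A clarinet: it sounds a minor third below written, so the part must be a minor third above concert.
A3 → C4
C#4 → E4
A3 → C4
Gb4 → Bbb4
A4 → C5
E5 → G5

C4 E4 C4 Bbb4 C5 G5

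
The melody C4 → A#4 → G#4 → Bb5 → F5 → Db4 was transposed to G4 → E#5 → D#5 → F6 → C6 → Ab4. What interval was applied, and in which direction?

up a perfect fifth

Take the first pair: C4 → G4. C to G spans 5 letter names, so the interval is some kind of fifth.
C4 to G4 is 7 semitones, which makes it a perfect fifth; the second version is higher, so the direction is up.
Checking another pair — Db4 → Ab4 — gives the same interval.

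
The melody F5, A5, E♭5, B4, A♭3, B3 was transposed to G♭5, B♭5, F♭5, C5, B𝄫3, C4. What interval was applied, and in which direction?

up a minor second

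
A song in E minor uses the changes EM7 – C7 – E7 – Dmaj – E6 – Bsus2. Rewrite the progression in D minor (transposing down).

DM7 Bb7 D7 Cmaj D6 Asus2

E minor down to D minor is a major second; each chord root moves by that interval while the quality stays the same.
EM7: root E down a major second → D, giving DM7.
C7: root C down a major second → Bb, giving Bb7.
E7: root E down a major second → D, giving D7.
Dmaj: root D down a major second → C, giving Cmaj.
E6: root E down a major second → D, giving D6.
Bsus2: root B down a major second → A, giving Asus2.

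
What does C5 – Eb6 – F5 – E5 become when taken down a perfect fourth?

G4 Bb5 C5 B4

A perfect fourth down from C5 gives G4.
A perfect fourth down from Eb6 gives Bb5.
A perfect fourth down from F5 gives C5.
E5 down a perfect fourth is B4.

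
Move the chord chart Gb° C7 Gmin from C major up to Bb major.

Fb° Bb7 Fmin

C major up to Bb major is a minor seventh; each chord root moves by that interval while the quality stays the same.
Gb°: root Gb up a minor seventh → Fb, giving Fb°.
C7: root C up a minor seventh → Bb, giving Bb7.
Gmin: root G up a minor seventh → F, giving Fmin.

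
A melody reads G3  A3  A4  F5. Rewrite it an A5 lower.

Cb3 Db3 Db4 Bbb4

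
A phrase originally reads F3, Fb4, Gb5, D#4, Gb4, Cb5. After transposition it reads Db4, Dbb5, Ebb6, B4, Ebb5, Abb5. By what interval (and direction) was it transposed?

Take the first pair: F3 → Db4. F to D spans 6 letter names, so the interval is some kind of sixth.
F3 to Db4 is 8 semitones, which makes it a minor sixth; the second version is higher, so the direction is up.
Checking another pair — Cb5 → Abb5 — gives the same interval.

up a minor sixth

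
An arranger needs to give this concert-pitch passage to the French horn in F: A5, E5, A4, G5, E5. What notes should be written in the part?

E6 B5 E5 D6 B5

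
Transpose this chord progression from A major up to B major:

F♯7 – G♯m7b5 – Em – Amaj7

A major up to B major is a major second; each chord root moves by that interval while the quality stays the same.
F♯7: root F♯ up a major second → G#, giving G#7.
G♯m7b5: root G♯ up a major second → A#, giving A#m7b5.
Em: root E up a major second → F#, giving F#m.
Amaj7: root A up a major second → B, giving Bmaj7.

G#7 A#m7b5 F#m Bmaj7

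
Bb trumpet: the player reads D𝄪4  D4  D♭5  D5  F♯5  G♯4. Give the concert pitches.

C##4 C4 Cb5 C5 E5 F#4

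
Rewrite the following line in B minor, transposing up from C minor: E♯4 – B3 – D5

From C up to B is a major seventh; apply that to each pitch.
E#4 becomes D##5
B3 becomes A#4
D5 becomes C#6

D##5 A#4 C#6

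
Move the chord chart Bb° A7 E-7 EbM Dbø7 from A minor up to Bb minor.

Cb° Bb7 F-7 FbM Ebbø7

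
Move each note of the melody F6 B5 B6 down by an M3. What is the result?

F6 becomes Db6
B5 becomes G5
B6 becomes G6

Db6 G5 G6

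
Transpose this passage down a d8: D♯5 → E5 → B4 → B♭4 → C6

D#5 gives D##4
E5 gives E#4
B4 gives B#3
Bb4 gives B3
C6 gives C#5

D##4 E#4 B#3 B3 C#5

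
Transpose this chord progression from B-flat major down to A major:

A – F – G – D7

B-flat major down to A major is a minor second; each chord root moves by that interval while the quality stays the same.
A: root A down a minor second → G#, giving G#.
F: root F down a minor second → E, giving E.
G: root G down a minor second → F#, giving F#.
D7: root D down a minor second → C#, giving C#7.

G# E F# C#7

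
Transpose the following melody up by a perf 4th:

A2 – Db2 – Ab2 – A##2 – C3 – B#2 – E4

A perfect fourth up from A2 gives D3.
Db2: a fourth up reaches G, and 5 semitones makes it Gb2.
Ab2: a fourth up reaches D, and 5 semitones makes it Db3.
A##2: a fourth up reaches D, and 5 semitones makes it D##3.
C3 up a perfect fourth is F3.
A perfect fourth up from B#2 gives E#3.
A perfect fourth up from E4 gives A4.

D3 Gb2 Db3 D##3 F3 E#3 A4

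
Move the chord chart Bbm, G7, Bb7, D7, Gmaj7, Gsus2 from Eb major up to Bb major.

Fm D7 F7 A7 Dmaj7 Dsus2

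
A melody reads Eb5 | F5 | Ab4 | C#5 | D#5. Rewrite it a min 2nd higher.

Fb5 Gb5 Bbb4 D5 E5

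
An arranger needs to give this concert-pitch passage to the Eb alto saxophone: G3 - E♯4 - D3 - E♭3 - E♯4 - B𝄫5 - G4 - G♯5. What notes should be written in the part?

The Eb alto saxophone sounds a major sixth below written, so the written part must be a major sixth above concert — transpose each note up.
G3 -> E4
E#4 -> C##5
D3 -> B3
Eb3 -> C4
E#4 -> C##5
Bbb5 -> Gb6
G4 -> E5
G#5 -> E#6

E4 C##5 B3 C4 C##5 Gb6 E5 E#6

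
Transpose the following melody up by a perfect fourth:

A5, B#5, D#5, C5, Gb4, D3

D6 E#6 G#5 F5 Cb5 G3

A perfect fourth up from A5 gives D6.
A perfect fourth up from B#5 gives E#6.
A perfect fourth up from D#5 gives G#5.
C5 up a perfect fourth is F5.
A perfect fourth up from Gb4 gives Cb5.
A perfect fourth up from D3 gives G3.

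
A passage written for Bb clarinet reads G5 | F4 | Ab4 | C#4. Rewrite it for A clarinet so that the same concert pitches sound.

First find concert pitch: the Bb clarinet sounds a major second below written, so G5 F4 Ab4 C#4 sounds F5 Eb4 Gb4 B3.
Then write for A clarinet: it sounds a minor third below written, so the part must be a minor third above concert.
F5 → Ab5
Eb4 → Gb4
Gb4 → Bbb4
B3 → D4

Ab5 Gb4 Bbb4 D4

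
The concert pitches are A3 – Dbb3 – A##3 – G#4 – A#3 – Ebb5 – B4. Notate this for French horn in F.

E4 Abb3 E##4 D#5 E#4 Bbb5 F#5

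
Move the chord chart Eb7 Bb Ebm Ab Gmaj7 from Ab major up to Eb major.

Bb7 F Bbm Eb Dmaj7

Ab major up to Eb major is a perfect fifth; each chord root moves by that interval while the quality stays the same.
Eb7: root Eb up a perfect fifth → Bb, giving Bb7.
Bb: root Bb up a perfect fifth → F, giving F.
Ebm: root Eb up a perfect fifth → Bb, giving Bbm.
Ab: root Ab up a perfect fifth → Eb, giving Eb.
Gmaj7: root G up a perfect fifth → D, giving Dmaj7.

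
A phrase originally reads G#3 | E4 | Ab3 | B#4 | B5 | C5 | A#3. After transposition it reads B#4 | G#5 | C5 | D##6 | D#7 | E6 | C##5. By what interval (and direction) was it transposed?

From G#3 to B#4 is 10 letter names — a tenth of some quality.
G#3 to B#4 is 16 semitones, which makes it a major tenth; the second version is higher, so the direction is up.
Checking another pair — A#3 → C##5 — gives the same interval.

up a major tenth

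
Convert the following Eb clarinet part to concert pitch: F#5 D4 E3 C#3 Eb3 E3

A5 F4 G3 E3 Gb3 G3

The Eb clarinet sounds a minor third above written, so transpose each written note up a minor third.
F#5 to A5
D4 to F4
E3 to G3
C#3 to E3
Eb3 to Gb3
E3 to G3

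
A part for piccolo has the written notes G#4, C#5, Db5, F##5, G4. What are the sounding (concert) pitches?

G#5 C#6 Db6 F##6 G5

Written C4 on the piccolo sounds as C5, a perfect octave higher; apply that shift to every note.
G#4 → G#5
C#5 → C#6
Db5 → Db6
F##5 → F##6
G4 → G5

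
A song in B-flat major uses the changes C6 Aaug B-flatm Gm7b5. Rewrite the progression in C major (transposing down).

D6 Baug Cm Am7b5

B-flat major down to C major is a minor seventh; each chord root moves by that interval while the quality stays the same.
C6: root C down a minor seventh → D, giving D6.
Aaug: root A down a minor seventh → B, giving Baug.
B-flatm: root B-flat down a minor seventh → C, giving Cm.
Gm7b5: root G down a minor seventh → A, giving Am7b5.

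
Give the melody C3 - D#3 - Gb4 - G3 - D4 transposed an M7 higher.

C3: a seventh up reaches B, and 11 semitones makes it B3.
A major seventh up from D#3 gives C##4.
Gb4 up a major seventh is F5.
G3 up a major seventh is F#4.
D4: a seventh up reaches C, and 11 semitones makes it C#5.

B3 C##4 F5 F#4 C#5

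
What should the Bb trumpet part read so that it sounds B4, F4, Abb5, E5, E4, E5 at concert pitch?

C#5 G4 Bbb5 F#5 F#4 F#5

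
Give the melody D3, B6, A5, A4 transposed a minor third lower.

B2 G#6 F#5 F#4

D3 gives B2
B6 gives G#6
A5 gives F#5
A4 gives F#4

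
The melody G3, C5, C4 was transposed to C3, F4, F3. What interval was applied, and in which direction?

Take the first pair: G3 → C3. G to C spans 5 letter names, so the interval is some kind of fifth.
C3 to G3 is 7 semitones, which makes it a perfect fifth; the second version is lower, so the direction is down.
Checking another pair — C4 → F3 — gives the same interval.

down a perfect fifth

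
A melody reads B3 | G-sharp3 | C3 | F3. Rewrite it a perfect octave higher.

B4 G#4 C4 F4

B3 becomes B4
G#3 becomes G#4
C3 becomes C4
F3 becomes F4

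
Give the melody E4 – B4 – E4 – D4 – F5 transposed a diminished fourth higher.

A diminished fourth up from E4 gives Ab4.
A diminished fourth up from B4 gives Eb5.
A diminished fourth up from E4 gives Ab4.
D4 up a diminished fourth is Gb4.
A diminished fourth up from F5 gives Bbb5.

Ab4 Eb5 Ab4 Gb4 Bbb5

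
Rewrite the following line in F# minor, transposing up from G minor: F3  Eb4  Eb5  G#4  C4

G minor to F# minor up is a major seventh, so every note moves up by that interval.
F3 to E4
Eb4 to D5
Eb5 to D6
G#4 to F##5
C4 to B4

E4 D5 D6 F##5 B4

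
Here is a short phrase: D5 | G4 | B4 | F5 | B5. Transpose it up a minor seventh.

D5 up a minor seventh is C6.
A minor seventh up from G4 gives F5.
B4 up a minor seventh is A5.
A minor seventh up from F5 gives Eb6.
B5: a seventh up reaches A, and 10 semitones makes it A6.

C6 F5 A5 Eb6 A6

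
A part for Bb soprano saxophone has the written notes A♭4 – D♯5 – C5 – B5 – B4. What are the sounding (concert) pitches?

Gb4 C#5 Bb4 A5 A4

The Bb soprano saxophone sounds a major second below written, so transpose each written note down a major second.
Ab4 → Gb4
D#5 → C#5
C5 → Bb4
B5 → A5
B4 → A4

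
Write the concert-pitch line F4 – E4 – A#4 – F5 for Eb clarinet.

D4 C#4 F##4 D5

Written C4 sounds as Eb4 on the Eb clarinet, so concert pitches are written a minor third down.
F4 gives D4
E4 gives C#4
A#4 gives F##4
F5 gives D5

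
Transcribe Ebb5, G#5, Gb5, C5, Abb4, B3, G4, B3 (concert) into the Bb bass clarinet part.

The Bb bass clarinet sounds a major ninth below written, so the written part must be a major ninth above concert — transpose each note up.
Ebb5 -> Fb6
G#5 -> A#6
Gb5 -> Ab6
C5 -> D6
Abb4 -> Bbb5
B3 -> C#5
G4 -> A5
B3 -> C#5

Fb6 A#6 Ab6 D6 Bbb5 C#5 A5 C#5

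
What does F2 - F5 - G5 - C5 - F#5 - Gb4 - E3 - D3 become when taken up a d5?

F2 up a diminished fifth is Cb3.
F5 up a diminished fifth is Cb6.
G5: a fifth up reaches D, and 6 semitones makes it Db6.
C5 up a diminished fifth is Gb5.
F#5 up a diminished fifth is C6.
Gb4 up a diminished fifth is Dbb5.
A diminished fifth up from E3 gives Bb3.
D3 up a diminished fifth is Ab3.

Cb3 Cb6 Db6 Gb5 C6 Dbb5 Bb3 Ab3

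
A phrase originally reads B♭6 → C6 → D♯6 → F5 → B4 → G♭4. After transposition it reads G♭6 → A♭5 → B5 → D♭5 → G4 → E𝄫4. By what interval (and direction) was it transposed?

down a major third

From Bb6 to Gb6 is 3 letter names — a third of some quality.
Gb6 to Bb6 is 4 semitones, which makes it a major third; the second version is lower, so the direction is down.
Checking another pair — Gb4 → Ebb4 — gives the same interval.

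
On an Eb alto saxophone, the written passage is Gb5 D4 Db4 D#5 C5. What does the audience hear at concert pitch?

The Eb alto saxophone sounds a major sixth below written, so transpose each written note down a major sixth.
Gb5 -> Bbb4
D4 -> F3
Db4 -> Fb3
D#5 -> F#4
C5 -> Eb4

Bbb4 F3 Fb3 F#4 Eb4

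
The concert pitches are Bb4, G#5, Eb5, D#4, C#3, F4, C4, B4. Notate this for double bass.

Bb5 G#6 Eb6 D#5 C#4 F5 C5 B5

Written C4 sounds as C3 on the double bass, so concert pitches are written a perfect octave up.
Bb4 gives Bb5
G#5 gives G#6
Eb5 gives Eb6
D#4 gives D#5
C#3 gives C#4
F4 gives F5
C4 gives C5
B4 gives B5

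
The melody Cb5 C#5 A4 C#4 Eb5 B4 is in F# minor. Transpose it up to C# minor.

F# minor to C# minor up is a perfect fifth, so every note moves up by that interval.
Cb5 to Gb5
C#5 to G#5
A4 to E5
C#4 to G#4
Eb5 to Bb5
B4 to F#5

Gb5 G#5 E5 G#4 Bb5 F#5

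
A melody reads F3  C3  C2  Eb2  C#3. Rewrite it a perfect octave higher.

F3 → F4
C3 → C4
C2 → C3
Eb2 → Eb3
C#3 → C#4

F4 C4 C3 Eb3 C#4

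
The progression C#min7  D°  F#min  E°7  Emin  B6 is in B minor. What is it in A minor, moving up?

B minor up to A minor is a minor seventh; each chord root moves by that interval while the quality stays the same.
C#min7: root C# up a minor seventh → B, giving Bmin7.
D°: root D up a minor seventh → C, giving C°.
F#min: root F# up a minor seventh → E, giving Emin.
E°7: root E up a minor seventh → D, giving D°7.
Emin: root E up a minor seventh → D, giving Dmin.
B6: root B up a minor seventh → A, giving A6.

Bmin7 C° Emin D°7 Dmin A6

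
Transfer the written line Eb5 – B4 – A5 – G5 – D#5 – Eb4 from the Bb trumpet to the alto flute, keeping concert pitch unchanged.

Gb5 D5 C6 Bb5 F#5 Gb4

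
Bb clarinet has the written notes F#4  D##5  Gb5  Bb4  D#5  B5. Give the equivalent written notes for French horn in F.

B4 G##5 Cb6 Eb5 G#5 E6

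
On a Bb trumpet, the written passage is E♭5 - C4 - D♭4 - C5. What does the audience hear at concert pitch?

Db5 Bb3 Cb4 Bb4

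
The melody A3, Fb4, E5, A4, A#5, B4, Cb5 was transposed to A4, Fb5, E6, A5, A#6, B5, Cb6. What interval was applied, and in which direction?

Take the first pair: A3 → A4. A to A spans 8 letter names, so the interval is some kind of octave.
A3 to A4 is 12 semitones, which makes it a perfect octave; the second version is higher, so the direction is up.
Checking another pair — Cb5 → Cb6 — gives the same interval.

up a perfect octave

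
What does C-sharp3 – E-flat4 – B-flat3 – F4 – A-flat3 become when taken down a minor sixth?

C#3: a sixth down reaches E, and 8 semitones makes it E#2.
A minor sixth down from Eb4 gives G3.
Bb3: a sixth down reaches D, and 8 semitones makes it D3.
F4 down a minor sixth is A3.
Ab3: a sixth down reaches C, and 8 semitones makes it C3.

E#2 G3 D3 A3 C3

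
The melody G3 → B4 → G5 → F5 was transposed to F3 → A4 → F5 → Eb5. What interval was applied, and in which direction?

down a major second

From G3 to F3 is 2 letter names — a second of some quality.
F3 to G3 is 2 semitones, which makes it a major second; the second version is lower, so the direction is down.
Checking another pair — F5 → Eb5 — gives the same interval.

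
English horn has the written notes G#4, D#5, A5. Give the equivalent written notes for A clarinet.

First find concert pitch: the English horn sounds a perfect fifth below written, so G#4 D#5 A5 sounds C#4 G#4 D5.
Then write for A clarinet: it sounds a minor third below written, so the part must be a minor third above concert.
C#4 → E4
G#4 → B4
D5 → F5

E4 B4 F5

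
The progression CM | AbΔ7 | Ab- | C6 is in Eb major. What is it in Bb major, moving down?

GM EbΔ7 Eb- G6

Eb major down to Bb major is a perfect fourth; each chord root moves by that interval while the quality stays the same.
CM: root C down a perfect fourth → G, giving GM.
AbΔ7: root Ab down a perfect fourth → Eb, giving EbΔ7.
Ab-: root Ab down a perfect fourth → Eb, giving Eb-.
C6: root C down a perfect fourth → G, giving G6.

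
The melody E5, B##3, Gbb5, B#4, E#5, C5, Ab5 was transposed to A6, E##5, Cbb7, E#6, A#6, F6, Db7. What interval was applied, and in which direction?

up a perfect eleventh

From E5 to A6 is 11 letter names — an eleventh of some quality.
E5 to A6 is 17 semitones, which makes it a perfect eleventh; the second version is higher, so the direction is up.
Checking another pair — Ab5 → Db7 — gives the same interval.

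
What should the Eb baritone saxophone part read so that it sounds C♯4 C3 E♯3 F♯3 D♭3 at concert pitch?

A#5 A4 C##5 D#5 Bb4

The Eb baritone saxophone sounds a major thirteenth below written, so the written part must be a major thirteenth above concert — transpose each note up.
C#4 becomes A#5
C3 becomes A4
E#3 becomes C##5
F#3 becomes D#5
Db3 becomes Bb4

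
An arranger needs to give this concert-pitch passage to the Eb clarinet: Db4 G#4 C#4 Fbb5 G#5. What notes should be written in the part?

Bb3 E#4 A#3 Dbb5 E#5

The Eb clarinet sounds a minor third above written, so the written part must be a minor third below concert — transpose each note down.
Db4 -> Bb3
G#4 -> E#4
C#4 -> A#3
Fbb5 -> Dbb5
G#5 -> E#5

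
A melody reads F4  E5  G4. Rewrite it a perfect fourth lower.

C4 B4 D4

A perfect fourth down from F4 gives C4.
A perfect fourth down from E5 gives B4.
G4: a fourth down reaches D, and 5 semitones makes it D4.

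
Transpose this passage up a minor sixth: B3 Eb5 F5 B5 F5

G4 Cb6 Db6 G6 Db6

A minor sixth up from B3 gives G4.
Eb5: a sixth up reaches C, and 8 semitones makes it Cb6.
F5 up a minor sixth is Db6.
B5: a sixth up reaches G, and 8 semitones makes it G6.
F5: a sixth up reaches D, and 8 semitones makes it Db6.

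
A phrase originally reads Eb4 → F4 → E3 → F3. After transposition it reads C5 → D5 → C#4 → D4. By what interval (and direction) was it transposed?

From Eb4 to C5 is 6 letter names — a sixth of some quality.
Eb4 to C5 is 9 semitones, which makes it a major sixth; the second version is higher, so the direction is up.
Checking another pair — F3 → D4 — gives the same interval.

up a major sixth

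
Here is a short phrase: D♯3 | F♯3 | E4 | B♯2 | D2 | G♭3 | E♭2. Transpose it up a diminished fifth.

A diminished fifth up from D#3 gives A3.
F#3 up a diminished fifth is C4.
A diminished fifth up from E4 gives Bb4.
A diminished fifth up from B#2 gives F#3.
D2 up a diminished fifth is Ab2.
A diminished fifth up from Gb3 gives Dbb4.
A diminished fifth up from Eb2 gives Bbb2.

A3 C4 Bb4 F#3 Ab2 Dbb4 Bbb2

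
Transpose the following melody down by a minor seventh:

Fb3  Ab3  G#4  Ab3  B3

Gb2 Bb2 A#3 Bb2 C#3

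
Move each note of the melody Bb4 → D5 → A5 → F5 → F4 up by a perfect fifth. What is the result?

A perfect fifth up from Bb4 gives F5.
D5 up a perfect fifth is A5.
A5: a fifth up reaches E, and 7 semitones makes it E6.
F5 up a perfect fifth is C6.
F4: a fifth up reaches C, and 7 semitones makes it C5.

F5 A5 E6 C6 C5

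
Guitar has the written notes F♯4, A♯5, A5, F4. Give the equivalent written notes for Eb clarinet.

D#3 F##4 F#4 D3

First find concert pitch: the guitar sounds a perfect octave below written, so F♯4 A♯5 A5 F4 sounds F#3 A#4 A4 F3.
Then write for Eb clarinet: it sounds a minor third above written, so the part must be a minor third below concert.
F#3 → D#3
A#4 → F##4
A4 → F#4
F3 → D3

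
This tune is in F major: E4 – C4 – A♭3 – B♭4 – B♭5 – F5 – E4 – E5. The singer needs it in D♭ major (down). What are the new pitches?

C4 Ab3 Fb3 Gb4 Gb5 Db5 C4 C5

F major to D♭ major down is a major third, so every note moves down by that interval.
E4 -> C4
C4 -> Ab3
Ab3 -> Fb3
Bb4 -> Gb4
Bb5 -> Gb5
F5 -> Db5
E4 -> C4
E5 -> C5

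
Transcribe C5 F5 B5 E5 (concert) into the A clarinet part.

Written C4 sounds as A3 on the A clarinet, so concert pitches are written a minor third up.
C5 becomes Eb5
F5 becomes Ab5
B5 becomes D6
E5 becomes G5

Eb5 Ab5 D6 G5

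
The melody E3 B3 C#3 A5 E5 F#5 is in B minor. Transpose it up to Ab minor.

Db4 Ab4 Bb3 Gb6 Db6 Eb6

From B up to Ab is a diminished seventh; apply that to each pitch.
E3 → Db4
B3 → Ab4
C#3 → Bb3
A5 → Gb6
E5 → Db6
F#5 → Eb6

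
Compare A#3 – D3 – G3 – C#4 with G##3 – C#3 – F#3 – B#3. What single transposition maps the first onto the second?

down a minor second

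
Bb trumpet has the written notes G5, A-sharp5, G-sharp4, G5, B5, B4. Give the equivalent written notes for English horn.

C6 D#6 C#5 C6 E6 E5

First find concert pitch: the Bb trumpet sounds a major second below written, so G5 A-sharp5 G-sharp4 G5 B5 B4 sounds F5 G#5 F#4 F5 A5 A4.
Then write for English horn: it sounds a perfect fifth below written, so the part must be a perfect fifth above concert.
F5 → C6
G#5 → D#6
F#4 → C#5
F5 → C6
A5 → E6
A4 → E5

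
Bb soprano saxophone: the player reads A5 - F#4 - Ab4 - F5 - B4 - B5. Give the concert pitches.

The Bb soprano saxophone sounds a major second below written, so transpose each written note down a major second.
A5 gives G5
F#4 gives E4
Ab4 gives Gb4
F5 gives Eb5
B4 gives A4
B5 gives A5

G5 E4 Gb4 Eb5 A4 A5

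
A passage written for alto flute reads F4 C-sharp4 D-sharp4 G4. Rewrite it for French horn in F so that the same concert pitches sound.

First find concert pitch: the alto flute sounds a perfect fourth below written, so F4 C-sharp4 D-sharp4 G4 sounds C4 G#3 A#3 D4.
Then write for French horn in F: it sounds a perfect fifth below written, so the part must be a perfect fifth above concert.
C4 → G4
G#3 → D#4
A#3 → E#4
D4 → A4

G4 D#4 E#4 A4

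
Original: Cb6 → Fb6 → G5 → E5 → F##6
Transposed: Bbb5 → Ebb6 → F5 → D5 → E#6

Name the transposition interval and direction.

Take the first pair: Cb6 → Bbb5. C to B spans 2 letter names, so the interval is some kind of second.
Bbb5 to Cb6 is 2 semitones, which makes it a major second; the second version is lower, so the direction is down.
Checking another pair — F##6 → E#6 — gives the same interval.

down a major second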